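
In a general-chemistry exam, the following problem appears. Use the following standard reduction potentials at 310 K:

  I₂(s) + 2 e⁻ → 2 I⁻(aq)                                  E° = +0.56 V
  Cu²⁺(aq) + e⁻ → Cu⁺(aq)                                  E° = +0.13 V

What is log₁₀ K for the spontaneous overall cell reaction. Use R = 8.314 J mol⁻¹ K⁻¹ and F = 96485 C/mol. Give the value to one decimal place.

14.0

Cathode: I₂/I⁻; anode: Cu²⁺/Cu⁺. E°cell = (+0.56) − (+0.13) = +0.43 V, with n = 2.
ΔG° = −nFE° = −RT ln K, so ln K = nFE°/(RT) = (2)(96485)(+0.43) / ((8.314)(310)) = 32.195.
log₁₀ K = 32.195 / ln 10 = 14.0.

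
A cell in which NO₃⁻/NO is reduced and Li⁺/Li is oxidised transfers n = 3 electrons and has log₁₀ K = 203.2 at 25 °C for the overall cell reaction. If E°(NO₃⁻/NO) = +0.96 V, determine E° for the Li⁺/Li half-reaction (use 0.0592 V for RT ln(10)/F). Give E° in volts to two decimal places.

E°cell = (0.0592/n)·log K = (0.0592/3)(203.2) = +4.010 V.
Since NO₃⁻/NO is the cathode and Li⁺/Li the anode, E°cell = E°(NO₃⁻/NO) − E°(Li⁺/Li).
So E°(Li⁺/Li) = E°(NO₃⁻/NO) − E°cell = (+0.96) − (+4.010) = -3.05 V.

-3.05 V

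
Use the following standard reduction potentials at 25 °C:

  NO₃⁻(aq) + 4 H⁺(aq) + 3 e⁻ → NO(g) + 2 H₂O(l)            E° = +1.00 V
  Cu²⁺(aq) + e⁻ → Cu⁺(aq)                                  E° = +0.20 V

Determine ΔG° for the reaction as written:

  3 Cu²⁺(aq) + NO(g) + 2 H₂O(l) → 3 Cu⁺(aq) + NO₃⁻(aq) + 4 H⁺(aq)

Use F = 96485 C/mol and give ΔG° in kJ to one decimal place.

+231.6 kJ

As written, Cu²⁺/Cu⁺ is reduced (cathode) and NO₃⁻/NO is oxidised (anode), so E°cell = (+0.20) − (+1.00) = -0.80 V.
Balancing electrons gives n = 3.
ΔG° = −nFE° = −(3)(96485)(-0.80) = 231,564 J = +231.6 kJ.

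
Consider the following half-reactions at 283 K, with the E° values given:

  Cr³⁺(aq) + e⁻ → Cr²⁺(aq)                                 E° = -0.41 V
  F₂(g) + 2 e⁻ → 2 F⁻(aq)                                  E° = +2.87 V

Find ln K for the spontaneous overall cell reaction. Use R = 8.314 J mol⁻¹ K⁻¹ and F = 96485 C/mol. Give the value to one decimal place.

Cathode: F₂/F⁻; anode: Cr³⁺/Cr²⁺. E°cell = (+2.87) − (-0.41) = +3.28 V, with n = 2.
ΔG° = −nFE° = −RT ln K, so ln K = nFE°/(RT) = (2)(96485)(+3.28) / ((8.314)(283)) = 269.009.

269.0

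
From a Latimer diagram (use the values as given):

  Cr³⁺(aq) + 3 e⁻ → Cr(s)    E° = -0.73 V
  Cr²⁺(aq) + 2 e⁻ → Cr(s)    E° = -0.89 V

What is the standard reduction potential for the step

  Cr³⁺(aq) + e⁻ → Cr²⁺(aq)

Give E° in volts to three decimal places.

-0.410 V

Sequential free energies add, so n₃E°₃ = n₁E°₁ + n₂E°₂.
With n₃ = 3, and the known step contributing 2×(-0.89) V, the unknown satisfies 1·E° = 3×(-0.73) − 2×(-0.89) = -0.410.
E° = -0.410 / 1 = -0.410 V.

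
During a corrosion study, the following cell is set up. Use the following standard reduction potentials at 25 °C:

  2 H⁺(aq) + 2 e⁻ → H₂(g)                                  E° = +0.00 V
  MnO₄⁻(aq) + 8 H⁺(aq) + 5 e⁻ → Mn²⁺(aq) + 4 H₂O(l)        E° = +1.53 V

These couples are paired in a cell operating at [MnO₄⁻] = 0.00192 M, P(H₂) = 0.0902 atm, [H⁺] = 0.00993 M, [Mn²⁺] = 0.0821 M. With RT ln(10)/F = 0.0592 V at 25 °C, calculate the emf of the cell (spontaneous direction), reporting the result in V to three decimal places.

+1.409 V

MnO₄⁻/Mn²⁺ is the cathode (higher E°), H⁺/H₂ the anode: E°cell = +1.53 − (+0.00) = +1.53 V, n = 10.
Overall: 2 MnO₄⁻(aq) + 6 H⁺(aq) + 5 H₂(g) → 2 Mn²⁺(aq) + 8 H₂O(l)
Q = [Mn²⁺]^2 / ([MnO₄⁻]^2·[H⁺]^6·P(H₂)^5); log Q = 20.504.
E = E° − (0.0592/n) log Q = +1.53 − (0.0592/10)(20.504) = +1.409 V.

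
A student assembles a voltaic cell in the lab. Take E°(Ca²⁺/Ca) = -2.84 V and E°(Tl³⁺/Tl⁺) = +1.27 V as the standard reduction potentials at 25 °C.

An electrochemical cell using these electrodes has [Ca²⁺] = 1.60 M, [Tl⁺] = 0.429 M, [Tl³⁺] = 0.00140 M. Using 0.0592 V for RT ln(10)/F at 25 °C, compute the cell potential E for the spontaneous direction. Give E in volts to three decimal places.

+4.030 V

Tl³⁺/Tl⁺ is the cathode (higher E°), Ca²⁺/Ca the anode: E°cell = +1.27 − (-2.84) = +4.11 V, n = 2.
Overall: Tl³⁺(aq) + Ca(s) → Tl⁺(aq) + Ca²⁺(aq)
Q = [Tl⁺]·[Ca²⁺] / ([Tl³⁺]); log Q = 2.690.
E = E° − (0.0592/n) log Q = +4.11 − (0.0592/2)(2.690) = +4.030 V.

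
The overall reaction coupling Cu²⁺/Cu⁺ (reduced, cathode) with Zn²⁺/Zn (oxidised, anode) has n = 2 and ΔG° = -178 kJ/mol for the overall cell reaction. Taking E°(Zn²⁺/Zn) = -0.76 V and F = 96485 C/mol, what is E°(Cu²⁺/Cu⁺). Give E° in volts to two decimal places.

E°cell = −ΔG°/(nF) = −(-178×10³)/((2)(96485)) = +0.922 V.
Since Cu²⁺/Cu⁺ is the cathode and Zn²⁺/Zn the anode, E°cell = E°(Cu²⁺/Cu⁺) − E°(Zn²⁺/Zn).
So E°(Cu²⁺/Cu⁺) = E°cell + E°(Zn²⁺/Zn) = +0.922 + (-0.76) = +0.16 V.

+0.16 V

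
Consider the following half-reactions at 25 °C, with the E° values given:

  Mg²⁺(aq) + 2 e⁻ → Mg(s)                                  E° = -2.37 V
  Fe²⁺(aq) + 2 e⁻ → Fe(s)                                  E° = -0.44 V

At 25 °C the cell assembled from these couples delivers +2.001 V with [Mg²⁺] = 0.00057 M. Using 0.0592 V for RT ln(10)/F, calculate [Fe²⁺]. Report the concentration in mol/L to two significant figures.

0.14 M

Fe²⁺/Fe is the cathode, Mg²⁺/Mg the anode: E°cell = +1.93 V, n = 2.
Overall reaction: Fe²⁺(aq) + Mg(s) → Fe(s) + Mg²⁺(aq); Q = [Mg²⁺]^1/[Fe²⁺]^1.
From E = E° − (0.0592/n) log Q: log Q = (E° − E)·n/0.0592 = (+1.93 − (+2.001))·2/0.0592 = -2.3986.
So 1·log[Fe²⁺] = 1·log(0.00057) − log Q = -3.2441 − (-2.3986) = -0.8455; [Fe²⁺] = 10^(-0.8455) ≈ 0.14 M.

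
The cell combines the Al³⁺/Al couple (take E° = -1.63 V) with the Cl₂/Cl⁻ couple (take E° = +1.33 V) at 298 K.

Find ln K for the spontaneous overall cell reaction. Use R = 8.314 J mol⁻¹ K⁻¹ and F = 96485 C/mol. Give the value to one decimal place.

691.6

Cathode: Cl₂/Cl⁻; anode: Al³⁺/Al. E°cell = (+1.33) − (-1.63) = +2.96 V, with n = 6.
ΔG° = −nFE° = −RT ln K, so ln K = nFE°/(RT) = (6)(96485)(+2.96) / ((8.314)(298)) = 691.634.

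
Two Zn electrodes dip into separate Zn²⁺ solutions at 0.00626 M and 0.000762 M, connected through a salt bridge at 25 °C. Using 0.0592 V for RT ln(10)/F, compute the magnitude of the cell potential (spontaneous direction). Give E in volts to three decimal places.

For a concentration cell E°cell = 0. The 0.00626 M side is the cathode (reduction is favoured where [Zn²⁺] is higher).
With n = 2, E = −(0.0592/2) log([Zn²⁺]ₐₙ/[Zn²⁺]꜀ₐₜ) = −(0.0592/2) log(0.000762/0.00626) = −(0.0592/2)(-0.915) = +0.027 V.

+0.027 V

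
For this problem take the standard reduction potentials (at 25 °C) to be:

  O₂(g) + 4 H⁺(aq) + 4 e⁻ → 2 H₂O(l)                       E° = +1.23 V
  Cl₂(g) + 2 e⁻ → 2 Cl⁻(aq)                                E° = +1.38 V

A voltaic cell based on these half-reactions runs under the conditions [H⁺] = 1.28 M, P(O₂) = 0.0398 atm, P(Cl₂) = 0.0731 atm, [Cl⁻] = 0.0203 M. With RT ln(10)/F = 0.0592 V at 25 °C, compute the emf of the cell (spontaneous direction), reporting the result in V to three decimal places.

+0.231 V

Cl₂/Cl⁻ is the cathode (higher E°), O₂/H₂O the anode: E°cell = +1.38 − (+1.23) = +0.15 V, n = 4.
Overall: 2 Cl₂(g) + 2 H₂O(l) → 4 Cl⁻(aq) + O₂(g) + 4 H⁺(aq)
Q = [Cl⁻]^4·P(O₂)·[H⁺]^4 / (P(Cl₂)^2); log Q = -5.469.
E = E° − (0.0592/n) log Q = +0.15 − (0.0592/4)(-5.469) = +0.231 V.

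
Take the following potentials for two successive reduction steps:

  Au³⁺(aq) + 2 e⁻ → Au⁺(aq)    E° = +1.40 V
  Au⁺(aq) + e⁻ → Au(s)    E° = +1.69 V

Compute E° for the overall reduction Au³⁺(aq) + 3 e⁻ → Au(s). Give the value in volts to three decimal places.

+1.497 V

Since ΔG° = −nFE° is additive over sequential reductions, n₃E°₃ = n₁E°₁ + n₂E°₂.
E°₃ = (2×+1.40 + 1×+1.69) / 3 = (+4.490) / 3 = +1.497 V.
E° values themselves are not directly additive — weighting by electron count is essential.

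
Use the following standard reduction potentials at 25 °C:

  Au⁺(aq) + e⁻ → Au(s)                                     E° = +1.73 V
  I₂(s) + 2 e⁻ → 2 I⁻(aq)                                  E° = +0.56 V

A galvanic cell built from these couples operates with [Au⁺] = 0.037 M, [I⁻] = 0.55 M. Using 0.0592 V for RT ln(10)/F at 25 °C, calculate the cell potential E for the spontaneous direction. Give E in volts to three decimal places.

+1.070 V

Au⁺/Au is the cathode (higher E°), I₂/I⁻ the anode: E°cell = +1.73 − (+0.56) = +1.17 V, n = 2.
Overall: 2 Au⁺(aq) + 2 I⁻(aq) → 2 Au(s) + I₂(s)
Q = 1 / ([Au⁺]^2·[I⁻]^2); log Q = 3.383.
E = E° − (0.0592/n) log Q = +1.17 − (0.0592/2)(3.383) = +1.070 V.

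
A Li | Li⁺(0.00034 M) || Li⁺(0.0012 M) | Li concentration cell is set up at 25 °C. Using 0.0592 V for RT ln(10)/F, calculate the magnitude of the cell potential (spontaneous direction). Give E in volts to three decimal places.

+0.032 V

For a concentration cell E°cell = 0. The 0.0012 M side is the cathode (reduction is favoured where [Li⁺] is higher).
With n = 1, E = −(0.0592/1) log([Li⁺]ₐₙ/[Li⁺]꜀ₐₜ) = −(0.0592/1) log(0.00034/0.0012) = −(0.0592/1)(-0.548) = +0.032 V.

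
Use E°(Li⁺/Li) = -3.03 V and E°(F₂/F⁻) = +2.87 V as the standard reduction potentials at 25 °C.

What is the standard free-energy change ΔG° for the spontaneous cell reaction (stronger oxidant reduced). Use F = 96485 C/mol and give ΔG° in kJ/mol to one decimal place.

F₂/F⁻ (E° = +2.87 V) is the cathode; Li⁺/Li (E° = -3.03 V) is the anode, so E°cell = +5.90 V.
Balancing electrons gives n = 2 (lcm of 2 and 1).
ΔG° = −nFE° = −(2)(96485)(+5.90) = -1,138,523 J = -1138.5 kJ/mol.

-1138.5 kJ/mol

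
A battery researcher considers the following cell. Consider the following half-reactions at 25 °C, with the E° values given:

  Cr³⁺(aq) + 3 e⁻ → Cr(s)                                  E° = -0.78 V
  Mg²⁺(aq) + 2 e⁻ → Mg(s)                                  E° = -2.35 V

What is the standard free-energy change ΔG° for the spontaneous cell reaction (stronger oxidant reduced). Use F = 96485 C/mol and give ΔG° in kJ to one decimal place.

-908.9 kJ

Cr³⁺/Cr (E° = -0.78 V) is the cathode; Mg²⁺/Mg (E° = -2.35 V) is the anode, so E°cell = +1.57 V.
Balancing electrons gives n = 6 (lcm of 3 and 2).
ΔG° = −nFE° = −(6)(96485)(+1.57) = -908,889 J = -908.9 kJ.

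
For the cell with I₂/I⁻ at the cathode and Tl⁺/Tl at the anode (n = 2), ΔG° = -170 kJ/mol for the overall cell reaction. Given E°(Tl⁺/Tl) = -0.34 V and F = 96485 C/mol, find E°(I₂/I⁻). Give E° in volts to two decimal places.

+0.54 V

E°cell = −ΔG°/(nF) = −(-170×10³)/((2)(96485)) = +0.881 V.
Since I₂/I⁻ is the cathode and Tl⁺/Tl the anode, E°cell = E°(I₂/I⁻) − E°(Tl⁺/Tl).
So E°(I₂/I⁻) = E°cell + E°(Tl⁺/Tl) = +0.881 + (-0.34) = +0.54 V.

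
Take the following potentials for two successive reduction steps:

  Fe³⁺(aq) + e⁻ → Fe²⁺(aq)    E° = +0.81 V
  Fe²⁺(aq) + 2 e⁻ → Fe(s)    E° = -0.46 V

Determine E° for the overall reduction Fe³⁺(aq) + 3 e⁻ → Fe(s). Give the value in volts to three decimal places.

Since ΔG° = −nFE° is additive over sequential reductions, n₃E°₃ = n₁E°₁ + n₂E°₂.
E°₃ = (1×+0.81 + 2×-0.46) / 3 = (-0.110) / 3 = -0.037 V.

-0.037 V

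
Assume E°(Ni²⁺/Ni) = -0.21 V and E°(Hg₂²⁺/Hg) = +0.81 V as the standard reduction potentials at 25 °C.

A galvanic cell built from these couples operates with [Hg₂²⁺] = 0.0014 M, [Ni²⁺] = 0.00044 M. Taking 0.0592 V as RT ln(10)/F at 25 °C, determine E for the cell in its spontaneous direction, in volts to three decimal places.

Hg₂²⁺/Hg is the cathode (higher E°), Ni²⁺/Ni the anode: E°cell = +0.81 − (-0.21) = +1.02 V, n = 2.
Overall: Hg₂²⁺(aq) + Ni(s) → 2 Hg(l) + Ni²⁺(aq)
Q = [Ni²⁺] / ([Hg₂²⁺]); log Q = -0.503.
E = E° − (0.0592/n) log Q = +1.02 − (0.0592/2)(-0.503) = +1.035 V.

+1.035 V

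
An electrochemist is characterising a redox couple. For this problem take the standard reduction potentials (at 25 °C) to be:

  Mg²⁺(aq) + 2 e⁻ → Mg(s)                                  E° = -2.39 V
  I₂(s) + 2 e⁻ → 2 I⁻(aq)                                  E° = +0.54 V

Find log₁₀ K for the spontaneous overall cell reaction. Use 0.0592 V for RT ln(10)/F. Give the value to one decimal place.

99.0

Cathode: I₂/I⁻; anode: Mg²⁺/Mg. E°cell = +2.93 V, n = 2.
log K = nE°cell / 0.0592 = (2)(+2.93) / 0.0592 = 99.0.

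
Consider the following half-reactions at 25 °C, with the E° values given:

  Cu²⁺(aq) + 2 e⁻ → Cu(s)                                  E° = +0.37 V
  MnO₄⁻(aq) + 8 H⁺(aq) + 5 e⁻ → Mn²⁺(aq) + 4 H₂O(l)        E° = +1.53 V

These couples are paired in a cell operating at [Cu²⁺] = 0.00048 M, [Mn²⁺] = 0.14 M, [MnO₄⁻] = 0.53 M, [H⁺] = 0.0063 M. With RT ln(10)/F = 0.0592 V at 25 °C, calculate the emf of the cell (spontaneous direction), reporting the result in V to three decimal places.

+1.057 V

MnO₄⁻/Mn²⁺ is the cathode (higher E°), Cu²⁺/Cu the anode: E°cell = +1.53 − (+0.37) = +1.16 V, n = 10.
Overall: 2 MnO₄⁻(aq) + 16 H⁺(aq) + 5 Cu(s) → 2 Mn²⁺(aq) + 8 H₂O(l) + 5 Cu²⁺(aq)
Q = [Mn²⁺]^2·[Cu²⁺]^5 / ([MnO₄⁻]^2·[H⁺]^16); log Q = 17.460.
E = E° − (0.0592/n) log Q = +1.16 − (0.0592/10)(17.460) = +1.057 V.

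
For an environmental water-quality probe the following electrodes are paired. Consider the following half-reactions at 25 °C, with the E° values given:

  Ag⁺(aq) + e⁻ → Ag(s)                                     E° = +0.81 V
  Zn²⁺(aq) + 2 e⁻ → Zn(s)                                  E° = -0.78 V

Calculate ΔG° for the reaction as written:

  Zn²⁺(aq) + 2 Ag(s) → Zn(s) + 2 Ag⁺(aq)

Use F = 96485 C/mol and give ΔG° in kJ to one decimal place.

As written, Zn²⁺/Zn is reduced (cathode) and Ag⁺/Ag is oxidised (anode), so E°cell = (-0.78) − (+0.81) = -1.59 V.
Balancing electrons gives n = 2.
ΔG° = −nFE° = −(2)(96485)(-1.59) = 306,822 J = +306.8 kJ.

+306.8 kJ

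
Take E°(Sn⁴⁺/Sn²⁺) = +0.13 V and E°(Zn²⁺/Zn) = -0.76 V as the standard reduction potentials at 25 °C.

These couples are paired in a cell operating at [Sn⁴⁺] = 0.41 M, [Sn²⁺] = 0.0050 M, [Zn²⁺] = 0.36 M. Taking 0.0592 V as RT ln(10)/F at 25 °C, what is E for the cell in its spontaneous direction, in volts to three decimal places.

Sn⁴⁺/Sn²⁺ is the cathode (higher E°), Zn²⁺/Zn the anode: E°cell = +0.13 − (-0.76) = +0.89 V, n = 2.
Overall: Sn⁴⁺(aq) + Zn(s) → Sn²⁺(aq) + Zn²⁺(aq)
Q = [Sn²⁺]·[Zn²⁺] / ([Sn⁴⁺]); log Q = -2.358.
E = E° − (0.0592/n) log Q = +0.89 − (0.0592/2)(-2.358) = +0.960 V.

+0.960 V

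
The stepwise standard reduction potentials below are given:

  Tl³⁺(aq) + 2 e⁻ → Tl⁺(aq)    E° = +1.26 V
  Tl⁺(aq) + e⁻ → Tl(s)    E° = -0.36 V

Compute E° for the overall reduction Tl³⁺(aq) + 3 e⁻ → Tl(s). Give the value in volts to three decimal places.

Standard free energies of sequential steps add: ΔG°₃ = ΔG°₁ + ΔG°₂, so n₃E°₃ = n₁E°₁ + n₂E°₂.
E°₃ = (2×+1.26 + 1×-0.36) / 3 = (+2.160) / 3 = +0.720 V.

+0.720 V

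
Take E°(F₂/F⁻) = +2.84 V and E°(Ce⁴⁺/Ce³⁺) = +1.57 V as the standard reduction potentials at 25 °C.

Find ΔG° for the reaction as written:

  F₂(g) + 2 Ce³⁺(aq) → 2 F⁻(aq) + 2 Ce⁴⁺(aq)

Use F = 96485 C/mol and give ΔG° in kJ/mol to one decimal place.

-245.1 kJ/mol

As written, F₂/F⁻ is reduced (cathode) and Ce⁴⁺/Ce³⁺ is oxidised (anode), so E°cell = (+2.84) − (+1.57) = +1.27 V.
Balancing electrons gives n = 2.
ΔG° = −nFE° = −(2)(96485)(+1.27) = -245,072 J = -245.1 kJ/mol.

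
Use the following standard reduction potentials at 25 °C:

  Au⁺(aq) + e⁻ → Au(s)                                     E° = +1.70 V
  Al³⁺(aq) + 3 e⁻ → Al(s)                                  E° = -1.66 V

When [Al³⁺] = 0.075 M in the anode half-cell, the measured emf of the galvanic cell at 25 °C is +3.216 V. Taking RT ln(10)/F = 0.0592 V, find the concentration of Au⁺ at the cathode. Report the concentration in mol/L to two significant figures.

Au⁺/Au is the cathode, Al³⁺/Al the anode: E°cell = +3.36 V, n = 3.
Overall reaction: 3 Au⁺(aq) + Al(s) → 3 Au(s) + Al³⁺(aq); Q = [Al³⁺]^1/[Au⁺]^3.
From E = E° − (0.0592/n) log Q: log Q = (E° − E)·n/0.0592 = (+3.36 − (+3.216))·3/0.0592 = 7.2973.
So 3·log[Au⁺] = 1·log(0.075) − log Q = -1.1249 − (7.2973) = -8.4222; log[Au⁺] = -8.4222 / 3 = -2.8074; [Au⁺] = 10^(-2.8074) ≈ 0.0016 M.

0.0016 M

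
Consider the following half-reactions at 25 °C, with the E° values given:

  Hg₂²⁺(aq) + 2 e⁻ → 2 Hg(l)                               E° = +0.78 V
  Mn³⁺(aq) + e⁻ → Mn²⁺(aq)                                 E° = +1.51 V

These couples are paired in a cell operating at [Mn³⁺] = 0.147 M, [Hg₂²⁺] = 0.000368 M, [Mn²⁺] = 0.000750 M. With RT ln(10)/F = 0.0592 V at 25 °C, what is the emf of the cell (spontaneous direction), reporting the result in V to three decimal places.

Mn³⁺/Mn²⁺ is the cathode (higher E°), Hg₂²⁺/Hg the anode: E°cell = +1.51 − (+0.78) = +0.73 V, n = 2.
Overall: 2 Mn³⁺(aq) + 2 Hg(l) → 2 Mn²⁺(aq) + Hg₂²⁺(aq)
Q = [Mn²⁺]^2·[Hg₂²⁺] / ([Mn³⁺]^2); log Q = -8.019.
E = E° − (0.0592/n) log Q = +0.73 − (0.0592/2)(-8.019) = +0.967 V.

+0.967 V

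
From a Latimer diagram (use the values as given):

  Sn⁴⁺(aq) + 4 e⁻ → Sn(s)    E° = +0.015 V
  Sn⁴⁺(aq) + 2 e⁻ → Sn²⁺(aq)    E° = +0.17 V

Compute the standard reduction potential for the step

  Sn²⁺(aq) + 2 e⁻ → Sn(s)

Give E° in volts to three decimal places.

-0.140 V

Sequential free energies add, so n₃E°₃ = n₁E°₁ + n₂E°₂.
With n₃ = 4, and the known step contributing 2×(+0.17) V, the unknown satisfies 2·E° = 4×(+0.015) − 2×(+0.17) = -0.280.
E° = -0.280 / 2 = -0.140 V.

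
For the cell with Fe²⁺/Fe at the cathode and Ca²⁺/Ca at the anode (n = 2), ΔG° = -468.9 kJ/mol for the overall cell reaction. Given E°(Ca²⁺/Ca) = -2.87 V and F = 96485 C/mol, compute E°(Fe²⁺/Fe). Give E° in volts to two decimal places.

-0.44 V

E°cell = −ΔG°/(nF) = −(-468.9×10³)/((2)(96485)) = +2.430 V.
Since Fe²⁺/Fe is the cathode and Ca²⁺/Ca the anode, E°cell = E°(Fe²⁺/Fe) − E°(Ca²⁺/Ca).
So E°(Fe²⁺/Fe) = E°cell + E°(Ca²⁺/Ca) = +2.430 + (-2.87) = -0.44 V.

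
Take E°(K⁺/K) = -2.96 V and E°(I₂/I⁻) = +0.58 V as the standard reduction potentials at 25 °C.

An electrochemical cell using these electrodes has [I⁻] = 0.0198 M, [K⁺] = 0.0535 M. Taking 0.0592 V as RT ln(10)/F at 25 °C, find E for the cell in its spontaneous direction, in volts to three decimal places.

I₂/I⁻ is the cathode (higher E°), K⁺/K the anode: E°cell = +0.58 − (-2.96) = +3.54 V, n = 2.
Overall: I₂(s) + 2 K(s) → 2 I⁻(aq) + 2 K⁺(aq)
Q = [I⁻]^2·[K⁺]^2; log Q = -5.950.
E = E° − (0.0592/n) log Q = +3.54 − (0.0592/2)(-5.950) = +3.716 V.

+3.716 V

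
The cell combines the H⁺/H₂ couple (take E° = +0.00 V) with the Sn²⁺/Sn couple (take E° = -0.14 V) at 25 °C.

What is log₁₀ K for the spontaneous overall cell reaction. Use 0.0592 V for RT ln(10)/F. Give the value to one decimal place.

4.7

Cathode: H⁺/H₂; anode: Sn²⁺/Sn. E°cell = +0.14 V, n = 2.
log K = nE°cell / 0.0592 = (2)(+0.14) / 0.0592 = 4.7.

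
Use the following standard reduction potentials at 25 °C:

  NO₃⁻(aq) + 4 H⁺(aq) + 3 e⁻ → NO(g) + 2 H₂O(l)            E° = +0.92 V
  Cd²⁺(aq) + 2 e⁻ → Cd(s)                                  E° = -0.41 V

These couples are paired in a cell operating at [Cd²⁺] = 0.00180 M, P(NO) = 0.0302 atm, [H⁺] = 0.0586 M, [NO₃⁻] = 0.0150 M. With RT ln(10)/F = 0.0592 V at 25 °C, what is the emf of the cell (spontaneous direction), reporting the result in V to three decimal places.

NO₃⁻/NO is the cathode (higher E°), Cd²⁺/Cd the anode: E°cell = +0.92 − (-0.41) = +1.33 V, n = 6.
Overall: 2 NO₃⁻(aq) + 8 H⁺(aq) + 3 Cd(s) → 2 NO(g) + 4 H₂O(l) + 3 Cd²⁺(aq)
Q = P(NO)^2·[Cd²⁺]^3 / ([NO₃⁻]^2·[H⁺]^8); log Q = 2.230.
E = E° − (0.0592/n) log Q = +1.33 − (0.0592/6)(2.230) = +1.308 V.

+1.308 V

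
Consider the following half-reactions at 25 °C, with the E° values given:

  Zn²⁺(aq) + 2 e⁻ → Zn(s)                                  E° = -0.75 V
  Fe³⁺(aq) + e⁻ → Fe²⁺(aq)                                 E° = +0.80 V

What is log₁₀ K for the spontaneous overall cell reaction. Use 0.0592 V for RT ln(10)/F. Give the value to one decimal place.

52.4

Cathode: Fe³⁺/Fe²⁺; anode: Zn²⁺/Zn. E°cell = +1.55 V, n = 2.
log K = nE°cell / 0.0592 = (2)(+1.55) / 0.0592 = 52.4.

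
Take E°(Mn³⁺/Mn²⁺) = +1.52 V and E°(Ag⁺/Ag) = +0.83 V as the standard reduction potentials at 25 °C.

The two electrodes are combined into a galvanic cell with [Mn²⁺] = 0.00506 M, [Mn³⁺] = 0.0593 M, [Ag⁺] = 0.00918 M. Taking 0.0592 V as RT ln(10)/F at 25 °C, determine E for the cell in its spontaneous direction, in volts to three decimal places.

+0.874 V

Mn³⁺/Mn²⁺ is the cathode (higher E°), Ag⁺/Ag the anode: E°cell = +1.52 − (+0.83) = +0.69 V, n = 1.
Overall: Mn³⁺(aq) + Ag(s) → Mn²⁺(aq) + Ag⁺(aq)
Q = [Mn²⁺]·[Ag⁺] / ([Mn³⁺]); log Q = -3.106.
E = E° − (0.0592/n) log Q = +0.69 − (0.0592/1)(-3.106) = +0.874 V.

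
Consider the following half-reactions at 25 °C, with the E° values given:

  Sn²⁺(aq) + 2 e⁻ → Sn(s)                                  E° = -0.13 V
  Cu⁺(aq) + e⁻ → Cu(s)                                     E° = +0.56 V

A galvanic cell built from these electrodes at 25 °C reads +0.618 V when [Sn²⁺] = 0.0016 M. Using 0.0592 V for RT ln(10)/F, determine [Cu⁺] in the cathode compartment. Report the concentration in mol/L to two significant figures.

Cu⁺/Cu is the cathode, Sn²⁺/Sn the anode: E°cell = +0.69 V, n = 2.
Overall reaction: 2 Cu⁺(aq) + Sn(s) → 2 Cu(s) + Sn²⁺(aq); Q = [Sn²⁺]^1/[Cu⁺]^2.
From E = E° − (0.0592/n) log Q: log Q = (E° − E)·n/0.0592 = (+0.69 − (+0.618))·2/0.0592 = 2.4324.
So 2·log[Cu⁺] = 1·log(0.0016) − log Q = -2.7959 − (2.4324) = -5.2283; log[Cu⁺] = -5.2283 / 2 = -2.6141; [Cu⁺] = 10^(-2.6141) ≈ 0.0024 M.

0.0024 M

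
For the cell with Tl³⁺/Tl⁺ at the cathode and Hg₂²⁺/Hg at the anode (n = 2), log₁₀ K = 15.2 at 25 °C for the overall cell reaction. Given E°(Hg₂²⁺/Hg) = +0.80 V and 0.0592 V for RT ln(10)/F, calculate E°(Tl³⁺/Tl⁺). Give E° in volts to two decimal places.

+1.25 V

E°cell = (0.0592/n)·log K = (0.0592/2)(15.2) = +0.450 V.
Since Tl³⁺/Tl⁺ is the cathode and Hg₂²⁺/Hg the anode, E°cell = E°(Tl³⁺/Tl⁺) − E°(Hg₂²⁺/Hg).
So E°(Tl³⁺/Tl⁺) = E°cell + E°(Hg₂²⁺/Hg) = +0.450 + (+0.80) = +1.25 V.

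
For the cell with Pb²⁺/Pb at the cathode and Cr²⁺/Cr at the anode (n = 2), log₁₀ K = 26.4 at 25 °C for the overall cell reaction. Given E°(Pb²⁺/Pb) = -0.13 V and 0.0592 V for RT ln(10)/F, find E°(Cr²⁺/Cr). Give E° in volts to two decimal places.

-0.91 V

E°cell = (0.0592/n)·log K = (0.0592/2)(26.4) = +0.781 V.
Since Pb²⁺/Pb is the cathode and Cr²⁺/Cr the anode, E°cell = E°(Pb²⁺/Pb) − E°(Cr²⁺/Cr).
So E°(Cr²⁺/Cr) = E°(Pb²⁺/Pb) − E°cell = (-0.13) − (+0.781) = -0.91 V.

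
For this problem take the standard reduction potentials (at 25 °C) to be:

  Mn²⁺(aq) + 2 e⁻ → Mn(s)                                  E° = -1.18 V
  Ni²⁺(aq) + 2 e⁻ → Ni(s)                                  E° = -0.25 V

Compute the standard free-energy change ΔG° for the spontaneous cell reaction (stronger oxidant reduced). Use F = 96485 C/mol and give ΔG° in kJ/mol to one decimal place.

-179.5 kJ/mol

Ni²⁺/Ni (E° = -0.25 V) is the cathode; Mn²⁺/Mn (E° = -1.18 V) is the anode, so E°cell = +0.93 V.
Balancing electrons gives n = 2 (lcm of 2 and 2).
ΔG° = −nFE° = −(2)(96485)(+0.93) = -179,462 J = -179.5 kJ/mol.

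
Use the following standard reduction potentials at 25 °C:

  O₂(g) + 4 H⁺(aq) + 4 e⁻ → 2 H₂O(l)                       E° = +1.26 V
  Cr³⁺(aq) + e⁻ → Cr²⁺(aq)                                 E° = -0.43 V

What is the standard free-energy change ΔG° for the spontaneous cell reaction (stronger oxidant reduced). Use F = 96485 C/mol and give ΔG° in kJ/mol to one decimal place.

O₂/H₂O (E° = +1.26 V) is the cathode; Cr³⁺/Cr²⁺ (E° = -0.43 V) is the anode, so E°cell = +1.69 V.
Balancing electrons gives n = 4 (lcm of 4 and 1).
ΔG° = −nFE° = −(4)(96485)(+1.69) = -652,239 J = -652.2 kJ/mol.

-652.2 kJ/mol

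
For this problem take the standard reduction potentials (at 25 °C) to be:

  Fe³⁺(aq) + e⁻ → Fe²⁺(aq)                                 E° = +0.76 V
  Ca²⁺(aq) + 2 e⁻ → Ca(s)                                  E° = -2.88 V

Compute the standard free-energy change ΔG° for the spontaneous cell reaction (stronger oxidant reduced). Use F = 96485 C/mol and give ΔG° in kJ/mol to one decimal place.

-702.4 kJ/mol

Fe³⁺/Fe²⁺ (E° = +0.76 V) is the cathode; Ca²⁺/Ca (E° = -2.88 V) is the anode, so E°cell = +3.64 V.
Balancing electrons gives n = 2 (lcm of 1 and 2).
ΔG° = −nFE° = −(2)(96485)(+3.64) = -702,411 J = -702.4 kJ/mol.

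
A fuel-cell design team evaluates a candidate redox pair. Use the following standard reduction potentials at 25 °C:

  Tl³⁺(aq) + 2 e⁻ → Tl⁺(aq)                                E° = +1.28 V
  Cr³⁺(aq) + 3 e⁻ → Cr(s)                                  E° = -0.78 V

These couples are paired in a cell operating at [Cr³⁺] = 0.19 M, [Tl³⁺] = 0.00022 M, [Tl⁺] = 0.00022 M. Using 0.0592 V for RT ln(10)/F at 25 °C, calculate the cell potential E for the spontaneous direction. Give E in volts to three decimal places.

+2.074 V

Tl³⁺/Tl⁺ is the cathode (higher E°), Cr³⁺/Cr the anode: E°cell = +1.28 − (-0.78) = +2.06 V, n = 6.
Overall: 3 Tl³⁺(aq) + 2 Cr(s) → 3 Tl⁺(aq) + 2 Cr³⁺(aq)
Q = [Tl⁺]^3·[Cr³⁺]^2 / ([Tl³⁺]^3); log Q = -1.442.
E = E° − (0.0592/n) log Q = +2.06 − (0.0592/6)(-1.442) = +2.074 V.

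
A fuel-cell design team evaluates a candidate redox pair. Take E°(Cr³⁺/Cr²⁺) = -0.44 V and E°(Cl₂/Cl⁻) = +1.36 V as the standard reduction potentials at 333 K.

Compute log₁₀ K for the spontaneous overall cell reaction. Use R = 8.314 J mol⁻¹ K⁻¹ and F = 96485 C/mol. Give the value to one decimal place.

Cathode: Cl₂/Cl⁻; anode: Cr³⁺/Cr²⁺. E°cell = (+1.36) − (-0.44) = +1.80 V, with n = 2.
ΔG° = −nFE° = −RT ln K, so ln K = nFE°/(RT) = (2)(96485)(+1.80) / ((8.314)(333)) = 125.461.
log₁₀ K = 125.461 / ln 10 = 54.5.

54.5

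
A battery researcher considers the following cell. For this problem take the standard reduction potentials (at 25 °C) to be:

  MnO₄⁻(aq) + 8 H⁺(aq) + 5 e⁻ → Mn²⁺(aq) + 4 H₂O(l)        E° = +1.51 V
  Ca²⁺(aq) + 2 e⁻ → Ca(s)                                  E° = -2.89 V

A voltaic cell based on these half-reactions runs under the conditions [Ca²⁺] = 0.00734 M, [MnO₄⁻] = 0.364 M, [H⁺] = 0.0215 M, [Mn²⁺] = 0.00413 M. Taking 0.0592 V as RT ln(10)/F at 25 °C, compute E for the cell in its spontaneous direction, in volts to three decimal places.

+4.328 V

MnO₄⁻/Mn²⁺ is the cathode (higher E°), Ca²⁺/Ca the anode: E°cell = +1.51 − (-2.89) = +4.40 V, n = 10.
Overall: 2 MnO₄⁻(aq) + 16 H⁺(aq) + 5 Ca(s) → 2 Mn²⁺(aq) + 8 H₂O(l) + 5 Ca²⁺(aq)
Q = [Mn²⁺]^2·[Ca²⁺]^5 / ([MnO₄⁻]^2·[H⁺]^16); log Q = 12.119.
E = E° − (0.0592/n) log Q = +4.40 − (0.0592/10)(12.119) = +4.328 V.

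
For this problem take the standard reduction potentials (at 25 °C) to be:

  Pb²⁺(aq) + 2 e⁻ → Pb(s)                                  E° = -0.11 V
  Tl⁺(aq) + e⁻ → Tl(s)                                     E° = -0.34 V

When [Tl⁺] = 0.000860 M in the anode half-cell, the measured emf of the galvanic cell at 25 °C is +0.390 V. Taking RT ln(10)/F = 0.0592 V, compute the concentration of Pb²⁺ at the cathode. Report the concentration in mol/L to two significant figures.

Pb²⁺/Pb is the cathode, Tl⁺/Tl the anode: E°cell = +0.23 V, n = 2.
Overall reaction: Pb²⁺(aq) + 2 Tl(s) → Pb(s) + 2 Tl⁺(aq); Q = [Tl⁺]^2/[Pb²⁺]^1.
From E = E° − (0.0592/n) log Q: log Q = (E° − E)·n/0.0592 = (+0.23 − (+0.390))·2/0.0592 = -5.4054.
So 1·log[Pb²⁺] = 2·log(0.00086) − log Q = -6.1310 − (-5.4054) = -0.7256; [Pb²⁺] = 10^(-0.7256) ≈ 0.19 M.

0.19 M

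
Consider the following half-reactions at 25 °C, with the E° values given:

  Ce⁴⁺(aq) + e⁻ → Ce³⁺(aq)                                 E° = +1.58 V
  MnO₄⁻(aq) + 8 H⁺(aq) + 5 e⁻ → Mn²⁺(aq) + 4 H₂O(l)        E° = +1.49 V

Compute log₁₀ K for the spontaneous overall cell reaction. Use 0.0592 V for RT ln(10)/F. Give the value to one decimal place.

Cathode: Ce⁴⁺/Ce³⁺; anode: MnO₄⁻/Mn²⁺. E°cell = +0.09 V, n = 5.
log K = nE°cell / 0.0592 = (5)(+0.09) / 0.0592 = 7.6.

7.6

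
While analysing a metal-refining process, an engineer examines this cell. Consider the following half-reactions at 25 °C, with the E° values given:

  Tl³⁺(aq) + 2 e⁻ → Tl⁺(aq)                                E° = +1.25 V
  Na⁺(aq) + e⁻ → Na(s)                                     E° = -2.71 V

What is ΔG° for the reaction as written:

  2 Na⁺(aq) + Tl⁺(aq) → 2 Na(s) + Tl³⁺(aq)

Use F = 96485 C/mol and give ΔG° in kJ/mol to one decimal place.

+764.2 kJ/mol

As written, Na⁺/Na is reduced (cathode) and Tl³⁺/Tl⁺ is oxidised (anode), so E°cell = (-2.71) − (+1.25) = -3.96 V.
Balancing electrons gives n = 2.
ΔG° = −nFE° = −(2)(96485)(-3.96) = 764,161 J = +764.2 kJ/mol.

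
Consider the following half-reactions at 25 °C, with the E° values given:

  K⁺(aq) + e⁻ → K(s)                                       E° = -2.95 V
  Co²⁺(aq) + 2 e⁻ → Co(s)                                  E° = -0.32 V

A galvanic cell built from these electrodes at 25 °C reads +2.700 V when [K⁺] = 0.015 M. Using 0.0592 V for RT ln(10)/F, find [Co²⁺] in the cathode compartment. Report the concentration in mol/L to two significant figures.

0.052 M

Co²⁺/Co is the cathode, K⁺/K the anode: E°cell = +2.63 V, n = 2.
Overall reaction: Co²⁺(aq) + 2 K(s) → Co(s) + 2 K⁺(aq); Q = [K⁺]^2/[Co²⁺]^1.
From E = E° − (0.0592/n) log Q: log Q = (E° − E)·n/0.0592 = (+2.63 − (+2.700))·2/0.0592 = -2.3649.
So 1·log[Co²⁺] = 2·log(0.015) − log Q = -3.6478 − (-2.3649) = -1.2829; [Co²⁺] = 10^(-1.2829) ≈ 0.052 M.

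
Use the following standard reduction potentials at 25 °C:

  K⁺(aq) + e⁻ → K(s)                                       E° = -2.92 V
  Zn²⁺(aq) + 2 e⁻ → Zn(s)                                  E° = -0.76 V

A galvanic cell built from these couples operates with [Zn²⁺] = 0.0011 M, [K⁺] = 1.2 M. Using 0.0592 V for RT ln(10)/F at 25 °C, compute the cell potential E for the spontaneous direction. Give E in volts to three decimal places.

+2.068 V

Zn²⁺/Zn is the cathode (higher E°), K⁺/K the anode: E°cell = -0.76 − (-2.92) = +2.16 V, n = 2.
Overall: Zn²⁺(aq) + 2 K(s) → Zn(s) + 2 K⁺(aq)
Q = [K⁺]^2 / ([Zn²⁺]); log Q = 3.117.
E = E° − (0.0592/n) log Q = +2.16 − (0.0592/2)(3.117) = +2.068 V.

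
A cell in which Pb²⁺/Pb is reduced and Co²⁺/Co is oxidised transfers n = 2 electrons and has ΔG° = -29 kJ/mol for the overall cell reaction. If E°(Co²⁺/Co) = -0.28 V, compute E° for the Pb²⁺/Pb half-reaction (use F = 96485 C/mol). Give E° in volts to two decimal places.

E°cell = −ΔG°/(nF) = −(-29×10³)/((2)(96485)) = +0.150 V.
Since Pb²⁺/Pb is the cathode and Co²⁺/Co the anode, E°cell = E°(Pb²⁺/Pb) − E°(Co²⁺/Co).
So E°(Pb²⁺/Pb) = E°cell + E°(Co²⁺/Co) = +0.150 + (-0.28) = -0.13 V.

-0.13 V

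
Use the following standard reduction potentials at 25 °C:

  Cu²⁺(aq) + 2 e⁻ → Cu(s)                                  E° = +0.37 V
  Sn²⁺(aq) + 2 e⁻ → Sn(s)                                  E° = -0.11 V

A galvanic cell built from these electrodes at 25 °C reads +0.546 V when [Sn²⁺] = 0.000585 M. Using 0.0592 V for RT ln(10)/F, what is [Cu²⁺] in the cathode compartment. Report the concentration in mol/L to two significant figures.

0.099 M

Cu²⁺/Cu is the cathode, Sn²⁺/Sn the anode: E°cell = +0.48 V, n = 2.
Overall reaction: Cu²⁺(aq) + Sn(s) → Cu(s) + Sn²⁺(aq); Q = [Sn²⁺]^1/[Cu²⁺]^1.
From E = E° − (0.0592/n) log Q: log Q = (E° − E)·n/0.0592 = (+0.48 − (+0.546))·2/0.0592 = -2.2297.
So 1·log[Cu²⁺] = 1·log(0.000585) − log Q = -3.2328 − (-2.2297) = -1.0031; [Cu²⁺] = 10^(-1.0031) ≈ 0.099 M.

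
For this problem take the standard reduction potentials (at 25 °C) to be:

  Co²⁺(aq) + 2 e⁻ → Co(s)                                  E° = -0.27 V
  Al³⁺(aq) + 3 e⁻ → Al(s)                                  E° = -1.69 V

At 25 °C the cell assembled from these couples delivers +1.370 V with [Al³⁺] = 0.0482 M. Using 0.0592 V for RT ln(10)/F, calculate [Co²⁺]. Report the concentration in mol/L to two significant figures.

0.0027 M

Co²⁺/Co is the cathode, Al³⁺/Al the anode: E°cell = +1.42 V, n = 6.
Overall reaction: 3 Co²⁺(aq) + 2 Al(s) → 3 Co(s) + 2 Al³⁺(aq); Q = [Al³⁺]^2/[Co²⁺]^3.
From E = E° − (0.0592/n) log Q: log Q = (E° − E)·n/0.0592 = (+1.42 − (+1.370))·6/0.0592 = 5.0676.
So 3·log[Co²⁺] = 2·log(0.0482) − log Q = -2.6339 − (5.0676) = -7.7015; log[Co²⁺] = -7.7015 / 3 = -2.5672; [Co²⁺] = 10^(-2.5672) ≈ 0.0027 M.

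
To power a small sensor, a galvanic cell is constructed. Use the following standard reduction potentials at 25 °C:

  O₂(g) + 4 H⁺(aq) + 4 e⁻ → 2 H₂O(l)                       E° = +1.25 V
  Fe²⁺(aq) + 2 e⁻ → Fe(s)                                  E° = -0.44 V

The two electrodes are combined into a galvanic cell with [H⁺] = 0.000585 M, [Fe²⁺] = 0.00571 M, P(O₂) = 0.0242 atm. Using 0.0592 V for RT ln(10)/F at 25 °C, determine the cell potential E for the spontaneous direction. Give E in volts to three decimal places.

O₂/H₂O is the cathode (higher E°), Fe²⁺/Fe the anode: E°cell = +1.25 − (-0.44) = +1.69 V, n = 4.
Overall: O₂(g) + 4 H⁺(aq) + 2 Fe(s) → 2 H₂O(l) + 2 Fe²⁺(aq)
Q = [Fe²⁺]^2 / (P(O₂)·[H⁺]^4); log Q = 10.061.
E = E° − (0.0592/n) log Q = +1.69 − (0.0592/4)(10.061) = +1.541 V.

+1.541 V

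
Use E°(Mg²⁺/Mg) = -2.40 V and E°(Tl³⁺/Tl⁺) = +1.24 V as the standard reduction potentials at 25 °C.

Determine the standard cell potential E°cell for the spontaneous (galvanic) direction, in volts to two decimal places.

The Tl³⁺/Tl⁺ couple has the higher reduction potential, so it is the cathode; Mg²⁺/Mg is oxidised at the anode.
E°cell = E°(cathode) − E°(anode) = (+1.24) − (-2.40) = +3.64 V.

+3.64 V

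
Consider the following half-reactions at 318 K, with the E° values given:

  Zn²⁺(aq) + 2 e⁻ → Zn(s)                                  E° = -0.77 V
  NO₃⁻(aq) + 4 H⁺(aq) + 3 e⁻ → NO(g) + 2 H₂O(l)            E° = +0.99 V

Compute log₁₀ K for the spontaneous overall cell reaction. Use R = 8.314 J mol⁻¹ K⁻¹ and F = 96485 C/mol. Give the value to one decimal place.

Cathode: NO₃⁻/NO; anode: Zn²⁺/Zn. E°cell = (+0.99) − (-0.77) = +1.76 V, with n = 6.
ΔG° = −nFE° = −RT ln K, so ln K = nFE°/(RT) = (6)(96485)(+1.76) / ((8.314)(318)) = 385.378.
log₁₀ K = 385.378 / ln 10 = 167.4.

167.4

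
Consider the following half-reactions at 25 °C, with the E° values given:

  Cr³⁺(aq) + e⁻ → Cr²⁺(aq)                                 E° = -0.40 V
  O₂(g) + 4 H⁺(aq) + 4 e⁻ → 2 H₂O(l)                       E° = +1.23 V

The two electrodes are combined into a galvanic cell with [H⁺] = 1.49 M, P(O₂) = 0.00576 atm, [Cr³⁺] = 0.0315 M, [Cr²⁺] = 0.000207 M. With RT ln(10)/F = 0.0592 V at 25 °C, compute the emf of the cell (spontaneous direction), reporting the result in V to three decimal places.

O₂/H₂O is the cathode (higher E°), Cr³⁺/Cr²⁺ the anode: E°cell = +1.23 − (-0.40) = +1.63 V, n = 4.
Overall: O₂(g) + 4 H⁺(aq) + 4 Cr²⁺(aq) → 2 H₂O(l) + 4 Cr³⁺(aq)
Q = [Cr³⁺]^4 / (P(O₂)·[H⁺]^4·[Cr²⁺]^4); log Q = 10.276.
E = E° − (0.0592/n) log Q = +1.63 − (0.0592/4)(10.276) = +1.478 V.

+1.478 V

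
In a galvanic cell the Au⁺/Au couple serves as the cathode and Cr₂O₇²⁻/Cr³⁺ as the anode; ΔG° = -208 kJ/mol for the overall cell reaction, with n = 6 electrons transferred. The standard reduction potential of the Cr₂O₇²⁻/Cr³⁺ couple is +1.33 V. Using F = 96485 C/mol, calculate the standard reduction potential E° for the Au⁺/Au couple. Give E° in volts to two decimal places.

E°cell = −ΔG°/(nF) = −(-208×10³)/((6)(96485)) = +0.359 V.
Since Au⁺/Au is the cathode and Cr₂O₇²⁻/Cr³⁺ the anode, E°cell = E°(Au⁺/Au) − E°(Cr₂O₇²⁻/Cr³⁺).
So E°(Au⁺/Au) = E°cell + E°(Cr₂O₇²⁻/Cr³⁺) = +0.359 + (+1.33) = +1.69 V.

+1.69 V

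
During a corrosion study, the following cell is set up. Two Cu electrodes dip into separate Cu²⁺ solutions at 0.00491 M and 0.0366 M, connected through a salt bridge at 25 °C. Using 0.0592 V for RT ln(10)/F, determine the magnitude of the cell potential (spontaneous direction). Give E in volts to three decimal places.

+0.026 V

For a concentration cell E°cell = 0. The 0.0366 M side is the cathode (reduction is favoured where [Cu²⁺] is higher).
With n = 2, E = −(0.0592/2) log([Cu²⁺]ₐₙ/[Cu²⁺]꜀ₐₜ) = −(0.0592/2) log(0.00491/0.0366) = −(0.0592/2)(-0.872) = +0.026 V.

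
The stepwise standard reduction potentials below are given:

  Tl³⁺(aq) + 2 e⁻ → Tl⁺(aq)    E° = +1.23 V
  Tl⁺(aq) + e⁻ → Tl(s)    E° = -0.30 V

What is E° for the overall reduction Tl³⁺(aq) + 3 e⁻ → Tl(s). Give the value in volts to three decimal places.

+0.720 V

Standard free energies of sequential steps add: ΔG°₃ = ΔG°₁ + ΔG°₂, so n₃E°₃ = n₁E°₁ + n₂E°₂.
E°₃ = (2×+1.23 + 1×-0.30) / 3 = (+2.160) / 3 = +0.720 V.
E° values themselves are not directly additive — weighting by electron count is essential.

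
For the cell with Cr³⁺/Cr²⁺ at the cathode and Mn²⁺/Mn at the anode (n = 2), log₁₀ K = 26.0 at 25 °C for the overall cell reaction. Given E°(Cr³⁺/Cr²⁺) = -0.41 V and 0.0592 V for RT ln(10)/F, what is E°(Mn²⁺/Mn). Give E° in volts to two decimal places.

E°cell = (0.0592/n)·log K = (0.0592/2)(26.0) = +0.770 V.
Since Cr³⁺/Cr²⁺ is the cathode and Mn²⁺/Mn the anode, E°cell = E°(Cr³⁺/Cr²⁺) − E°(Mn²⁺/Mn).
So E°(Mn²⁺/Mn) = E°(Cr³⁺/Cr²⁺) − E°cell = (-0.41) − (+0.770) = -1.18 V.

-1.18 V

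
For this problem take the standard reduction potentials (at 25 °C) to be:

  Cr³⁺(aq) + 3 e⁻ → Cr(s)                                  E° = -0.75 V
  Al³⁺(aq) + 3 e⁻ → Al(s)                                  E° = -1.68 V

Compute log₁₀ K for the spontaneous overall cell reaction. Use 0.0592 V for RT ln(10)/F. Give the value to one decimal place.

Cathode: Cr³⁺/Cr; anode: Al³⁺/Al. E°cell = +0.93 V, n = 3.
log K = nE°cell / 0.0592 = (3)(+0.93) / 0.0592 = 47.1.

47.1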